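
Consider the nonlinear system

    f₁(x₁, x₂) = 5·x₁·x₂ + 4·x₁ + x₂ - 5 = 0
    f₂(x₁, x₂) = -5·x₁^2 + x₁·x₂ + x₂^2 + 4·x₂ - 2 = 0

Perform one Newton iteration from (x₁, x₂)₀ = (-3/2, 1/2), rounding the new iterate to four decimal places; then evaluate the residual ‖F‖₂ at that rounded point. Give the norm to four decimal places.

7.8288

At (-3/2, 1/2): F = (-14.2500, -11.7500).
Jacobian J = [[5·x₂ + 4, 5·x₁ + 1], [-10·x₁ + x₂, x₁ + 2·x₂ + 4]].
At the point, J = [[6.5000, -6.5000], [15.5000, 3.5000]] (det J = 123.5000).
Solving J·Δ = −F gives Δ = (1.0223, -1.1700).
Then the next iterate is (x₁, x₂)₁ = (-0.4777, -0.6700).
Re-evaluating at (-0.4777, -0.6700): F = (-5.980505, -5.052027), so ‖F‖₂ = 7.8288.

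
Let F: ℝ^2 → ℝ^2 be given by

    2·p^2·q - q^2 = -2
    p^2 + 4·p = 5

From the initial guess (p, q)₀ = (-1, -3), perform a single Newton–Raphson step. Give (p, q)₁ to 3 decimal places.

At (-1, -3): F = (-13.000, -8.000).
Jacobian J = [[4·p·q, 2·p^2 - 2·q], [2·p + 4, 0]].
At the point, J = [[12.000, 8.000], [2.000, 0.000]] (det J = -16.000).
Solving J·Δ = −F gives Δ = (4.000, -4.375).
Then the next iterate is (p, q)₁ = (3.000, -7.375).

(3.000, -7.375)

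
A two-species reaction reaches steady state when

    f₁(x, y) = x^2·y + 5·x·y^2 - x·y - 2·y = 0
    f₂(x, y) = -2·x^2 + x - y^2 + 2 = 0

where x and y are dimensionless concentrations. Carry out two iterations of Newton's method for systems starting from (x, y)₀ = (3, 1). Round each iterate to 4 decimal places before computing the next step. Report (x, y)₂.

(1.3049, 0.6004)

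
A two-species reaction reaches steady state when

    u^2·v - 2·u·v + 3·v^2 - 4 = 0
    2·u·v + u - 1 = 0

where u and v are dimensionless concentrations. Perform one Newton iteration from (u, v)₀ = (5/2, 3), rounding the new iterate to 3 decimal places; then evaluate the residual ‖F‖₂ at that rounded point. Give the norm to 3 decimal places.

14.101

At (5/2, 3): F = (26.750, 16.500).
Jacobian J = [[2·u·v - 2·v, u^2 - 2·u + 6·v], [2·v + 1, 2·u]].
At the point, J = [[9.000, 19.250], [7.000, 5.000]] (det J = -89.750).
Solving J·Δ = −F gives Δ = (-2.049, -0.432).
Then the next iterate is (u, v)₁ = (0.451, 2.568).
Re-evaluating at (0.451, 2.568): F = (13.98987, 1.76734), so ‖F‖₂ = 14.101.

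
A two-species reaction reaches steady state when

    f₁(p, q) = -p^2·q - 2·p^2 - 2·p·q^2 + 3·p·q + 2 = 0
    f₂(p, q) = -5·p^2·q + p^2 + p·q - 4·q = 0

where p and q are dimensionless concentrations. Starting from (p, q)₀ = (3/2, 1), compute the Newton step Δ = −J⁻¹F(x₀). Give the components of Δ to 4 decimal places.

(-0.0227, -0.8182)

At (3/2, 1): F = (-3.2500, -11.5000).
Jacobian J = [[-2·p·q - 4·p - 2·q^2 + 3·q, -p^2 - 4·p·q + 3·p], [-10·p·q + 2·p + q, -5·p^2 + p - 4]].
At the point, J = [[-8.0000, -3.7500], [-11.0000, -13.7500]] (det J = 68.7500).
Solving J·Δ = −F gives Δ = (-0.0227, -0.8182).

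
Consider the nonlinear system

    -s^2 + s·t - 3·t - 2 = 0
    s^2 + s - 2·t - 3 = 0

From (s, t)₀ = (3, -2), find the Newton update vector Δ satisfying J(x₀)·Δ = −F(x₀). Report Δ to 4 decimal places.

(-1.3750, 1.6875)

At (3, -2): F = (-11.0000, 13.0000).
Jacobian J = [[-2·s + t, s - 3], [2·s + 1, -2]].
At the point, J = [[-8.0000, 0.0000], [7.0000, -2.0000]] (det J = 16.0000).
Solving J·Δ = −F gives Δ = (-1.3750, 1.6875).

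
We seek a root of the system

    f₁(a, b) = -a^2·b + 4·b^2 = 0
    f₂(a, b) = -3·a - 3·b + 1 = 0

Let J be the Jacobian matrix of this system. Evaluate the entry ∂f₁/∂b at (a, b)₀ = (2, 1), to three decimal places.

4.000

∂f₁/∂b = -a^2 + 8·b.
At (2, 1) this is 4.000.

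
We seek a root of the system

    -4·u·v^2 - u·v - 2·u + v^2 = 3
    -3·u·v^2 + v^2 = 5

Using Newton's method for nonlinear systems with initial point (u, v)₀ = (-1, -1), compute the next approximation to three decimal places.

At (-1, -1): F = (3.000, -1.000).
Jacobian J = [[-4·v^2 - v - 2, -8·u·v - u + 2·v], [-3·v^2, -6·u·v + 2·v]].
At the point, J = [[-5.000, -9.000], [-3.000, -8.000]] (det J = 13.000).
Solving J·Δ = −F gives Δ = (2.538, -1.077).
Then the next iterate is (u, v)₁ = (1.538, -2.077).

(1.538, -2.077)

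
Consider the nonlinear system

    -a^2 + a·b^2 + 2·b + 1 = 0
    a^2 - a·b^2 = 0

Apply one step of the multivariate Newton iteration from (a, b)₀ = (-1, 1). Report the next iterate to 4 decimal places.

(-1.3333, -0.5000)

At (-1, 1): F = (1.0000, 2.0000).
Jacobian J = [[-2·a + b^2, 2·a·b + 2], [2·a - b^2, -2·a·b]].
At the point, J = [[3.0000, 0.0000], [-3.0000, 2.0000]] (det J = 6.0000).
Solving J·Δ = −F gives Δ = (-0.3333, -1.5000).
Then the next iterate is (a, b)₁ = (-1.3333, -0.5000).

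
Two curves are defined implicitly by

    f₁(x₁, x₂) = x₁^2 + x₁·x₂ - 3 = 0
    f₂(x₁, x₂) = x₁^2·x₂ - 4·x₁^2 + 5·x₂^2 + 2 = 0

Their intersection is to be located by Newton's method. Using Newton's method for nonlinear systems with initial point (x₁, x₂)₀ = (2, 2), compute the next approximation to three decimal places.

At (2, 2): F = (5.000, 14.000).
Jacobian J = [[2·x₁ + x₂, x₁], [2·x₁·x₂ - 8·x₁, x₁^2 + 10·x₂]].
At the point, J = [[6.000, 2.000], [-8.000, 24.000]] (det J = 160.000).
Solving J·Δ = −F gives Δ = (-0.575, -0.775).
Then the next iterate is (x₁, x₂)₁ = (1.425, 1.225).

(1.425, 1.225)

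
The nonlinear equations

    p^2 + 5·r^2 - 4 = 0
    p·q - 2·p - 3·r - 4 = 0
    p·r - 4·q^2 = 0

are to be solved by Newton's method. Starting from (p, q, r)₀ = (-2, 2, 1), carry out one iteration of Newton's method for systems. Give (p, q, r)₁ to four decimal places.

At (-2, 2, 1): F = (5.0000, -7.0000, -18.0000).
Jacobian J = [[2·p, 0, 10·r], [q - 2, p, -3], [r, -8·q, p]].
At the point, J = [[-4.0000, 0.0000, 10.0000], [0.0000, -2.0000, -3.0000], [1.0000, -16.0000, -2.0000]] (det J = 196.0000).
Solving J·Δ = −F gives Δ = (-2.7551, -1.0969, -1.6020).
Then the next iterate is (p, q, r)₁ = (-4.7551, 0.9031, -0.6020).

(-4.7551, 0.9031, -0.6020)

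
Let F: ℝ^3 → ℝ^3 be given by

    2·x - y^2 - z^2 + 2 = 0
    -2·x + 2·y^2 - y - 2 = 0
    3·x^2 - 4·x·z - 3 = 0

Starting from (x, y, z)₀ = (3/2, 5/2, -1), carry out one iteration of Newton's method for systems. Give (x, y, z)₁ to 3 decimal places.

(0.777, 1.784, -0.942)

At (3/2, 5/2, -1): F = (-2.250, 5.000, 9.750).
Jacobian J = [[2, -2·y, -2·z], [-2, 4·y - 1, 0], [6·x - 4·z, 0, -4·x]].
At the point, J = [[2.000, -5.000, 2.000], [-2.000, 9.000, 0.000], [13.000, 0.000, -6.000]] (det J = -282.000).
Solving J·Δ = −F gives Δ = (-0.723, -0.716, 0.058).
Then the next iterate is (x, y, z)₁ = (0.777, 1.784, -0.942).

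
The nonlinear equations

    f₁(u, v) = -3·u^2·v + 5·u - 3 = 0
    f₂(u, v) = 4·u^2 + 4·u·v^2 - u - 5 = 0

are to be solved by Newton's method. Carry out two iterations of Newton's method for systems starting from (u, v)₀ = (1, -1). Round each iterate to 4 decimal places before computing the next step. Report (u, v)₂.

(0.4230, -1.6783)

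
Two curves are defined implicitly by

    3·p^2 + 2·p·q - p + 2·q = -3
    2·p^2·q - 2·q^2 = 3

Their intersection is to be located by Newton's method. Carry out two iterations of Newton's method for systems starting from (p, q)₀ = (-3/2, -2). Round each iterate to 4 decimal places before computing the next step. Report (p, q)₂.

(0.0126, -0.3560)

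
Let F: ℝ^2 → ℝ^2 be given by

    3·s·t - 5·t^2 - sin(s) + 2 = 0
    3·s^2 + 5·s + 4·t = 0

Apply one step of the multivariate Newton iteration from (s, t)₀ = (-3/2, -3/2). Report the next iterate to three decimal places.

(-4.235, -2.547)

At (-3/2, -3/2): F = (-1.50251, -6.750).
Jacobian J = [[3·t - cos(s), 3·s - 10·t], [6·s + 5, 4]].
At the point, J = [[-4.57074, 10.500], [-4.000, 4.000]] (det J = 23.71705).
Solving J·Δ = −F gives Δ = (-2.735, -1.047).
Then the next iterate is (s, t)₁ = (-4.235, -2.547).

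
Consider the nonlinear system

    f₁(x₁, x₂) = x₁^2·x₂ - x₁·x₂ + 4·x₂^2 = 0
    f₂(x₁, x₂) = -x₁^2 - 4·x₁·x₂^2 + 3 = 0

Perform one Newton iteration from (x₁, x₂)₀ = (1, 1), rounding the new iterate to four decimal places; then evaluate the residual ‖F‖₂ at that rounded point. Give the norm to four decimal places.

1.0662

At (1, 1): F = (4.0000, -2.0000).
Jacobian J = [[2·x₁·x₂ - x₂, x₁^2 - x₁ + 8·x₂], [-2·x₁ - 4·x₂^2, -8·x₁·x₂]].
At the point, J = [[1.0000, 8.0000], [-6.0000, -8.0000]] (det J = 40.0000).
Solving J·Δ = −F gives Δ = (0.4000, -0.5500).
Then the next iterate is (x₁, x₂)₁ = (1.4000, 0.4500).
Re-evaluating at (1.4000, 0.4500): F = (1.0620, -0.0940), so ‖F‖₂ = 1.0662.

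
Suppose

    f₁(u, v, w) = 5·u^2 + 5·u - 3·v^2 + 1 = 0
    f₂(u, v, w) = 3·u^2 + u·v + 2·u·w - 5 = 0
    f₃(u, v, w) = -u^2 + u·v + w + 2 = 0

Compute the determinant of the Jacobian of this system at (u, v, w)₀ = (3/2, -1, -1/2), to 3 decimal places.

J = [[10·u + 5, -6·v, 0], [6·u + v + 2·w, u, 2·u], [-2·u + v, u, 1]].
At the point, J = [[20.000, 6.000, 0.000], [7.000, 1.500, 3.000], [-4.000, 1.500, 1.000]].
det J = -174.000.

-174.000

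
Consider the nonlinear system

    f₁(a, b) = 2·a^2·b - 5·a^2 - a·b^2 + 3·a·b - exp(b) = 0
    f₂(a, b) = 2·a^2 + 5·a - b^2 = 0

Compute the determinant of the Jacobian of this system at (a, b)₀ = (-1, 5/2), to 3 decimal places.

J = [[4·a·b - 10·a - b^2 + 3·b, 2·a^2 - 2·a·b + 3·a - exp(b)], [4·a + 5, -2·b]].
At the point, J = [[1.250, -8.18249], [1.000, -5.000]].
det J = 1.932.

1.932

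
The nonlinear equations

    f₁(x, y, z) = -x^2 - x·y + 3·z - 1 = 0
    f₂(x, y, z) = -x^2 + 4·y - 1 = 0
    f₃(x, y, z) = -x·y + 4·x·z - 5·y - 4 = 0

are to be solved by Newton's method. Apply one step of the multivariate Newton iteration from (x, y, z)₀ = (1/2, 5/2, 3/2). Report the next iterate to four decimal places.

At (1/2, 5/2, 3/2): F = (2.0000, 8.7500, -14.7500).
Jacobian J = [[-2·x - y, -x, 3], [-2·x, 4, 0], [-y + 4·z, -x - 5, 4·x]].
At the point, J = [[-3.5000, -0.5000, 3.0000], [-1.0000, 4.0000, 0.0000], [3.5000, -5.5000, 2.0000]] (det J = -54.5000).
Solving J·Δ = −F gives Δ = (1.0528, -1.9243, 0.2408).
Then the next iterate is (x, y, z)₁ = (1.5528, 0.5757, 1.7408).

(1.5528, 0.5757, 1.7408)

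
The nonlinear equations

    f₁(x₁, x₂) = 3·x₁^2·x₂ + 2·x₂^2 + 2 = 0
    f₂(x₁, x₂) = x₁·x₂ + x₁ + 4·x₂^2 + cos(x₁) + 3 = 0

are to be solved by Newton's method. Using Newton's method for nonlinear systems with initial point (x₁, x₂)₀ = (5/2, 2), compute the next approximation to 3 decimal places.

(2.110, 0.661)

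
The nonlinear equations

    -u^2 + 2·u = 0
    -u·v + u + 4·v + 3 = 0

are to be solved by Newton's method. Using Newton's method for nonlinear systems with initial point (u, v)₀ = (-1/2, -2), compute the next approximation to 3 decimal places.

(-0.083, -0.833)

At (-1/2, -2): F = (-1.250, -6.500).
Jacobian J = [[-2·u + 2, 0], [-v + 1, -u + 4]].
At the point, J = [[3.000, 0.000], [3.000, 4.500]] (det J = 13.500).
Solving J·Δ = −F gives Δ = (0.417, 1.167).
Then the next iterate is (u, v)₁ = (-0.083, -0.833).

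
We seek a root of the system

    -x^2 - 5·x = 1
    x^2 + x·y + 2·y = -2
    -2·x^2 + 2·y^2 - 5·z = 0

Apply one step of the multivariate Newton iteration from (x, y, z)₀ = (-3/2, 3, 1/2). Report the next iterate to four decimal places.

(0.6250, -8.5000, -22.3500)

At (-3/2, 3, 1/2): F = (4.2500, 5.7500, 11.0000).
Jacobian J = [[-2·x - 5, 0, 0], [2·x + y, x + 2, 0], [-4·x, 4·y, -5]].
At the point, J = [[-2.0000, 0.0000, 0.0000], [0.0000, 0.5000, 0.0000], [6.0000, 12.0000, -5.0000]] (det J = 5.0000).
Solving J·Δ = −F gives Δ = (2.1250, -11.5000, -22.8500).
Then the next iterate is (x, y, z)₁ = (0.6250, -8.5000, -22.3500).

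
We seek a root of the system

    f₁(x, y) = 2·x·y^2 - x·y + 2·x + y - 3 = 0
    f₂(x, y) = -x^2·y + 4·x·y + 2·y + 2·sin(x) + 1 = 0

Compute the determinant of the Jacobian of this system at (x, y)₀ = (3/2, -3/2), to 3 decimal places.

J = [[2·y^2 - y + 2, 4·x·y - x + 1], [-2·x·y + 4·y + 2·cos(x), -x^2 + 4·x + 2]].
At the point, J = [[8.000, -9.500], [-1.35853, 5.750]].
det J = 33.094.

33.094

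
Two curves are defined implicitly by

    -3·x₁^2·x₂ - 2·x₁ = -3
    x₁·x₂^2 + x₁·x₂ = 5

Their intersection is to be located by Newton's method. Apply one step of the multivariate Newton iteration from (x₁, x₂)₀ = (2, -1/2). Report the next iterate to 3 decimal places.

At (2, -1/2): F = (5.000, -5.500).
Jacobian J = [[-6·x₁·x₂ - 2, -3·x₁^2], [x₂^2 + x₂, 2·x₁·x₂ + x₁]].
At the point, J = [[4.000, -12.000], [-0.250, 0.000]] (det J = -3.000).
Solving J·Δ = −F gives Δ = (-22.000, -6.917).
Then the next iterate is (x₁, x₂)₁ = (-20.000, -7.417).

(-20.000, -7.417)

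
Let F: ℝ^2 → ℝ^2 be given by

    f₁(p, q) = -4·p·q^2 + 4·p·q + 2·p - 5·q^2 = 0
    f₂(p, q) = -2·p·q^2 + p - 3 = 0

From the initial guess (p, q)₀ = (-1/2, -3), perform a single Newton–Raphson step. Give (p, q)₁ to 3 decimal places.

(-0.580, -1.856)

At (-1/2, -3): F = (-22.000, 5.500).
Jacobian J = [[-4·q^2 + 4·q + 2, -8·p·q + 4·p - 10·q], [-2·q^2 + 1, -4·p·q]].
At the point, J = [[-46.000, 16.000], [-17.000, -6.000]] (det J = 548.000).
Solving J·Δ = −F gives Δ = (-0.080, 1.144).
Then the next iterate is (p, q)₁ = (-0.580, -1.856).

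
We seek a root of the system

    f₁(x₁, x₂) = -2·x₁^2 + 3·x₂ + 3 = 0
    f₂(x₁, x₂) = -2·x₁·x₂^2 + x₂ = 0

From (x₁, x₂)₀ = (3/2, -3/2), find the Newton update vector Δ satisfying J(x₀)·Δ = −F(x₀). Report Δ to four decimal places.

(-0.7581, 0.4839)

At (3/2, -3/2): F = (-6.0000, -8.2500).
Jacobian J = [[-4·x₁, 3], [-2·x₂^2, -4·x₁·x₂ + 1]].
At the point, J = [[-6.0000, 3.0000], [-4.5000, 10.0000]] (det J = -46.5000).
Solving J·Δ = −F gives Δ = (-0.7581, 0.4839).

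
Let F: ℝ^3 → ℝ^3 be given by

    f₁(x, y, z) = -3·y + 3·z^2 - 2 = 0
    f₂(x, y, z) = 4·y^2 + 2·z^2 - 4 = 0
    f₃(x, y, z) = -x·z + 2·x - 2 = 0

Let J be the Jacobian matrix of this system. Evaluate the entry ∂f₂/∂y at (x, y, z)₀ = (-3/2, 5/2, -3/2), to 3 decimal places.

20.000

∂f₂/∂y = 8·y.
At (-3/2, 5/2, -3/2) this is 20.000.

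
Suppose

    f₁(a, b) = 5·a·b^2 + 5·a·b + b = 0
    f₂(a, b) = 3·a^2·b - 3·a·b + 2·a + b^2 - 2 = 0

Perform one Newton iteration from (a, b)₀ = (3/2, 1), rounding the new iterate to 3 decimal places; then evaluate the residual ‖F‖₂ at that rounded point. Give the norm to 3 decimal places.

4.302

At (3/2, 1): F = (16.000, 4.250).
Jacobian J = [[5·b^2 + 5·b, 10·a·b + 5·a + 1], [6·a·b - 3·b + 2, 3·a^2 - 3·a + 2·b]].
At the point, J = [[10.000, 23.500], [8.000, 4.250]] (det J = -145.500).
Solving J·Δ = −F gives Δ = (-0.219, -0.588).
Then the next iterate is (a, b)₁ = (1.281, 0.412).
Re-evaluating at (1.281, 0.412): F = (4.13807, 1.17666), so ‖F‖₂ = 4.302.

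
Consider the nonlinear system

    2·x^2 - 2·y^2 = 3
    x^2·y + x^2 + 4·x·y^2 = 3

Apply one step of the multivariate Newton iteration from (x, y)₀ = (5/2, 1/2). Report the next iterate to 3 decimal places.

At (5/2, 1/2): F = (9.000, 8.875).
Jacobian J = [[4·x, -4·y], [2·x·y + 2·x + 4·y^2, x^2 + 8·x·y]].
At the point, J = [[10.000, -2.000], [8.500, 16.250]] (det J = 179.500).
Solving J·Δ = −F gives Δ = (-0.914, -0.068).
Then the next iterate is (x, y)₁ = (1.586, 0.432).

(1.586, 0.432)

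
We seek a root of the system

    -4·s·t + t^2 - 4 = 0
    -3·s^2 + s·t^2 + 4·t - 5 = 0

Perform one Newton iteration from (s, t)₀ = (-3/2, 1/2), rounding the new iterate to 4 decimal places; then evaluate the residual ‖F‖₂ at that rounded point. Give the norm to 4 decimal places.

2.9730

At (-3/2, 1/2): F = (-0.7500, -10.1250).
Jacobian J = [[-4·t, -4·s + 2·t], [-6·s + t^2, 2·s·t + 4]].
At the point, J = [[-2.0000, 7.0000], [9.2500, 2.5000]] (det J = -69.7500).
Solving J·Δ = −F gives Δ = (0.9892, 0.3898).
Then the next iterate is (s, t)₁ = (-0.5108, 0.8898).
Re-evaluating at (-0.5108, 0.8898): F = (-1.390217, -2.627973), so ‖F‖₂ = 2.9730.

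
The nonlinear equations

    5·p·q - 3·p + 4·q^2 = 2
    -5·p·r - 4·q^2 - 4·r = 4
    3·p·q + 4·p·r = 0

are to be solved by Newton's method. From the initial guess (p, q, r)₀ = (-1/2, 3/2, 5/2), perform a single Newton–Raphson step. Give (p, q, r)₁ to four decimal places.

(-0.8224, 1.1527, -3.2018)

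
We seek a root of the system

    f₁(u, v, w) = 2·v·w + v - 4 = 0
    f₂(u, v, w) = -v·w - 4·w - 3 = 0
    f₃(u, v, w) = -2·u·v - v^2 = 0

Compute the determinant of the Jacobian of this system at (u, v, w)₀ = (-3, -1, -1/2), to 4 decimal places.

J = [[0, 2·w + 1, 2·v], [0, -w, -v - 4], [-2·v, -2·u - 2·v, 0]].
At the point, J = [[0.0000, 0.0000, -2.0000], [0.0000, 0.5000, -3.0000], [2.0000, 8.0000, 0.0000]].
det J = 2.0000.

2.0000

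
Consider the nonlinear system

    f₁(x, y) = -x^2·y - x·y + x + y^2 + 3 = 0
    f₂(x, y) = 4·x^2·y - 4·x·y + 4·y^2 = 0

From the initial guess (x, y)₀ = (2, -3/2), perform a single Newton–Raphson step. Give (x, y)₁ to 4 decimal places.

(1.5306, -0.1378)

At (2, -3/2): F = (16.2500, -3.0000).
Jacobian J = [[-2·x·y - y + 1, -x^2 - x + 2·y], [8·x·y - 4·y, 4·x^2 - 4·x + 8·y]].
At the point, J = [[8.5000, -9.0000], [-18.0000, -4.0000]] (det J = -196.0000).
Solving J·Δ = −F gives Δ = (-0.4694, 1.3622).
Then the next iterate is (x, y)₁ = (1.5306, -0.1378).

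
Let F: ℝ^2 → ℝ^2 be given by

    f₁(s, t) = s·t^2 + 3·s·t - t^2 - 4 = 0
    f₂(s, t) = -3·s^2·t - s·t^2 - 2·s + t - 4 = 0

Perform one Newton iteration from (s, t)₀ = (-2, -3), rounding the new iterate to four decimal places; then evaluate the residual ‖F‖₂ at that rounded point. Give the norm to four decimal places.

15.0331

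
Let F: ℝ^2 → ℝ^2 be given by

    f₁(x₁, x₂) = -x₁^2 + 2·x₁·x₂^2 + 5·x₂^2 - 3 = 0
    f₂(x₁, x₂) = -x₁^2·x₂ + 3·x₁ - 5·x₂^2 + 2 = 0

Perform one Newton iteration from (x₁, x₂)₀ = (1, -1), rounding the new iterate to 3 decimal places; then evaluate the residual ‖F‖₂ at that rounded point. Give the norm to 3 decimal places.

0.517

At (1, -1): F = (3.000, 1.000).
Jacobian J = [[-2·x₁ + 2·x₂^2, 4·x₁·x₂ + 10·x₂], [-2·x₁·x₂ + 3, -x₁^2 - 10·x₂]].
At the point, J = [[0.000, -14.000], [5.000, 9.000]] (det J = 70.000).
Solving J·Δ = −F gives Δ = (-0.586, 0.214).
Then the next iterate is (x₁, x₂)₁ = (0.414, -0.786).
Re-evaluating at (0.414, -0.786): F = (0.42912, 0.28774), so ‖F‖₂ = 0.517.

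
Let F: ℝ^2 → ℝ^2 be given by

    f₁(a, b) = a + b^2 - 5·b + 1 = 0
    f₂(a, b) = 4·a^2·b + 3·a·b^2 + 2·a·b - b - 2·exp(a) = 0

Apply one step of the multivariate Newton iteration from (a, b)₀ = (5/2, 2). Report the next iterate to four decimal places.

(3.4253, 0.4253)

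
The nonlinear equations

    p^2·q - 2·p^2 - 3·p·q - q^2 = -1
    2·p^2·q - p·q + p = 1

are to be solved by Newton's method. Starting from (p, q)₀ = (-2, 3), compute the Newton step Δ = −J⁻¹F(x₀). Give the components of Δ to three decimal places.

At (-2, 3): F = (14.000, 27.000).
Jacobian J = [[2·p·q - 4·p - 3·q, p^2 - 3·p - 2·q], [4·p·q - q + 1, 2·p^2 - p]].
At the point, J = [[-13.000, 4.000], [-26.000, 10.000]] (det J = -26.000).
Solving J·Δ = −F gives Δ = (1.231, 0.500).

(1.231, 0.500)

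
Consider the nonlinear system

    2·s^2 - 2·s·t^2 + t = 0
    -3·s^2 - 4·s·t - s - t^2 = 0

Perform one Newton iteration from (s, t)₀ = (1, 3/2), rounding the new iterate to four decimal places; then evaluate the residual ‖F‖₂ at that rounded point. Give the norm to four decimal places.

2.9051

At (1, 3/2): F = (-1.0000, -12.2500).
Jacobian J = [[4·s - 2·t^2, -4·s·t + 1], [-6·s - 4·t - 1, -4·s - 2·t]].
At the point, J = [[-0.5000, -5.0000], [-13.0000, -7.0000]] (det J = -61.5000).
Solving J·Δ = −F gives Δ = (-0.8821, -0.1118).
Then the next iterate is (s, t)₁ = (0.1179, 1.3882).
Re-evaluating at (0.1179, 1.3882): F = (0.961591, -2.741376), so ‖F‖₂ = 2.9051.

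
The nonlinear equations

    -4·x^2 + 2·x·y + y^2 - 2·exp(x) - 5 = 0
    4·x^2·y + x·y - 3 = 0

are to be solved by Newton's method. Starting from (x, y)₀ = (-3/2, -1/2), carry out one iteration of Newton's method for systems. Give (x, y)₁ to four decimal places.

(-0.2917, -0.4861)

At (-3/2, -1/2): F = (-12.696260, -6.7500).
Jacobian J = [[-8·x + 2·y - 2·exp(x), 2·x + 2·y], [8·x·y + y, 4·x^2 + x]].
At the point, J = [[10.553740, -4.0000], [5.5000, 7.5000]] (det J = 101.153048).
Solving J·Δ = −F gives Δ = (1.2083, 0.0139).
Then the next iterate is (x, y)₁ = (-0.2917, -0.4861).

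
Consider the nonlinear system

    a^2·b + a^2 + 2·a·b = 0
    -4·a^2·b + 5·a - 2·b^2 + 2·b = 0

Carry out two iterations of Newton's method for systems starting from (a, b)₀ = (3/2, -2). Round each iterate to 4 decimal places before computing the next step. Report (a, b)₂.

(0.5789, -0.6671)

At (3/2, -2): F = (-8.2500, 13.5000).
Jacobian J = [[2·a·b + 2·a + 2·b, a^2 + 2·a], [-8·a·b + 5, -4·a^2 - 4·b + 2]].
At the point, J = [[-7.0000, 5.2500], [29.0000, 1.0000]] (det J = -159.2500).
Solving J·Δ = −F gives Δ = (-0.4969, 0.9089).
Then the next iterate is (a, b)₁ = (1.0031, -1.0911).
Round to (1.0031, -1.0911) and repeat: F = (-2.280631, 4.843803), J = [[-2.364965, 3.012410], [13.755859, 2.339562]].
Δ = (-0.4242, 0.4240), so (a, b)₂ = (0.5789, -0.6671).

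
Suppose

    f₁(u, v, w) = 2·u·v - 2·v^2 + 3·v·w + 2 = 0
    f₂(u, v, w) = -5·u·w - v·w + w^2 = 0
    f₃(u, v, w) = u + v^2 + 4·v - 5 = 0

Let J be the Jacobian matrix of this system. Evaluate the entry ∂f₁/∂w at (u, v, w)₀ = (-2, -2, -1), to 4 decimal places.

∂f₁/∂w = 3·v.
At (-2, -2, -1) this is -6.0000.

-6.0000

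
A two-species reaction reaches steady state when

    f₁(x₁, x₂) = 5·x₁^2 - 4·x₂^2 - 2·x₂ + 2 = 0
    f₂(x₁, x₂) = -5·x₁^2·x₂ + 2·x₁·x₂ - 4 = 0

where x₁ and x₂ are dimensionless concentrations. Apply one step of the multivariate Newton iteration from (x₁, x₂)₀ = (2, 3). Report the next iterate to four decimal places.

At (2, 3): F = (-20.0000, -52.0000).
Jacobian J = [[10·x₁, -8·x₂ - 2], [-10·x₁·x₂ + 2·x₂, -5·x₁^2 + 2·x₁]].
At the point, J = [[20.0000, -26.0000], [-54.0000, -16.0000]] (det J = -1724.0000).
Solving J·Δ = −F gives Δ = (-0.5986, -1.2297).
Then the next iterate is (x₁, x₂)₁ = (1.4014, 1.7703).

(1.4014, 1.7703)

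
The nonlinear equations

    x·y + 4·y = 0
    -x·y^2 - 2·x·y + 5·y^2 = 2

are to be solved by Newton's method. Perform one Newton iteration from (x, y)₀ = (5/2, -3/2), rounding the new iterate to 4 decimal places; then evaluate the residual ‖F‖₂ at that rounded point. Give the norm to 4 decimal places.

At (5/2, -3/2): F = (-9.7500, 11.1250).
Jacobian J = [[y, x + 4], [-y^2 - 2·y, -2·x·y - 2·x + 10·y]].
At the point, J = [[-1.5000, 6.5000], [0.7500, -12.5000]] (det J = 13.8750).
Solving J·Δ = −F gives Δ = (-3.5721, 0.6757).
Then the next iterate is (x, y)₁ = (-1.0721, -0.8243).
Re-evaluating at (-1.0721, -0.8243): F = (-2.413468, 0.358349), so ‖F‖₂ = 2.4399.

2.4399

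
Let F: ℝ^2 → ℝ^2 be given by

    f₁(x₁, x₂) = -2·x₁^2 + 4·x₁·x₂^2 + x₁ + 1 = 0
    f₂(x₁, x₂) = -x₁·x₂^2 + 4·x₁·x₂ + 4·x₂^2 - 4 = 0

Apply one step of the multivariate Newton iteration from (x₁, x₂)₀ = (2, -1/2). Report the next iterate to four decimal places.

(0.5556, 0.2083)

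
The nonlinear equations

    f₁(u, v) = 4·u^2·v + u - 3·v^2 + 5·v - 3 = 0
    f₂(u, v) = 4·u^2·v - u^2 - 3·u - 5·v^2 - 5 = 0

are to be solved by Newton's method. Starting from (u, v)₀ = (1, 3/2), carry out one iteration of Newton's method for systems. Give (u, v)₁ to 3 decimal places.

At (1, 3/2): F = (4.750, -14.250).
Jacobian J = [[8·u·v + 1, 4·u^2 - 6·v + 5], [8·u·v - 2·u - 3, 4·u^2 - 10·v]].
At the point, J = [[13.000, 0.000], [7.000, -11.000]] (det J = -143.000).
Solving J·Δ = −F gives Δ = (-0.365, -1.528).
Then the next iterate is (u, v)₁ = (0.635, -0.028).

(0.635, -0.028)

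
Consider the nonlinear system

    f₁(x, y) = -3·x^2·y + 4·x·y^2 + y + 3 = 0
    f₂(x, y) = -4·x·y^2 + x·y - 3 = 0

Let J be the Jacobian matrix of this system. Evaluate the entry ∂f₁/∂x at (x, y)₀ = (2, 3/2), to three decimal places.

-9.000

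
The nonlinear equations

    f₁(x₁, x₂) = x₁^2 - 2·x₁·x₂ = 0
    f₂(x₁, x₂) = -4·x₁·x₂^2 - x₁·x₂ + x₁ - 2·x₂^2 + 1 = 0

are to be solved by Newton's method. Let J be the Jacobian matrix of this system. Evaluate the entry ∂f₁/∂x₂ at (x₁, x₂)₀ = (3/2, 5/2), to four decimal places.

-3.0000

∂f₁/∂x₂ = -2·x₁.
At (3/2, 5/2) this is -3.0000.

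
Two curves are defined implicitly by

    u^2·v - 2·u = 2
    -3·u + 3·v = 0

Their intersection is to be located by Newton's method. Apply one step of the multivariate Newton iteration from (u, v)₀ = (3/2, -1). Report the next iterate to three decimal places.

(0.909, 0.909)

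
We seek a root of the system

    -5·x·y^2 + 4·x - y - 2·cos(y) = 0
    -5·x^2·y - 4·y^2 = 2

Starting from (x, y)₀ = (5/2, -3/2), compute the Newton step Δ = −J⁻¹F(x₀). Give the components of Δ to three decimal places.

(-0.793, 0.319)

At (5/2, -3/2): F = (-16.76647, 35.875).
Jacobian J = [[-5·y^2 + 4, -10·x·y + 2·sin(y) - 1], [-10·x·y, -5·x^2 - 8·y]].
At the point, J = [[-7.250, 34.50501], [37.500, -19.250]] (det J = -1154.37538).
Solving J·Δ = −F gives Δ = (-0.793, 0.319).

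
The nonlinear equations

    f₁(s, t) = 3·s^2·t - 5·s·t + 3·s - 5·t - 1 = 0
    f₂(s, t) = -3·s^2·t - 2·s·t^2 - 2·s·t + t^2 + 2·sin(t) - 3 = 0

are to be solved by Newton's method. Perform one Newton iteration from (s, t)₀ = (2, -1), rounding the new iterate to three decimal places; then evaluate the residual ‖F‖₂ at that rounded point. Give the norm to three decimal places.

27.063

At (2, -1): F = (8.000, 8.31706).
Jacobian J = [[6·s·t - 5·t + 3, 3·s^2 - 5·s - 5], [-6·s·t - 2·t^2 - 2·t, -3·s^2 - 4·s·t - 2·s + 2·t + 2·cos(t)]].
At the point, J = [[-4.000, -3.000], [12.000, -8.91940]] (det J = 71.67758).
Solving J·Δ = −F gives Δ = (0.647, 1.803).
Then the next iterate is (s, t)₁ = (2.647, 0.803).
Re-evaluating at (2.647, 0.803): F = (9.17722, -25.45993), so ‖F‖₂ = 27.063.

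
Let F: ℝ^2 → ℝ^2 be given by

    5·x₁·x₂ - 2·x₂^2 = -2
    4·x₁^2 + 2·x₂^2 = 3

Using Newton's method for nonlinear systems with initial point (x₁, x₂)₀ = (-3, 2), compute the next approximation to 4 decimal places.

At (-3, 2): F = (-36.0000, 41.0000).
Jacobian J = [[5·x₂, 5·x₁ - 4·x₂], [8·x₁, 4·x₂]].
At the point, J = [[10.0000, -23.0000], [-24.0000, 8.0000]] (det J = -472.0000).
Solving J·Δ = −F gives Δ = (1.3877, -0.9619).
Then the next iterate is (x₁, x₂)₁ = (-1.6123, 1.0381).

(-1.6123, 1.0381)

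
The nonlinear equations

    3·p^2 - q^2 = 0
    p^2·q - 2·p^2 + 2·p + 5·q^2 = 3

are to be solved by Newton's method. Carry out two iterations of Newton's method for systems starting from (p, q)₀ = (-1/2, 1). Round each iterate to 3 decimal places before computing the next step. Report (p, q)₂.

At (-1/2, 1): F = (-0.250, 0.750).
Jacobian J = [[6·p, -2·q], [2·p·q - 4·p + 2, p^2 + 10·q]].
At the point, J = [[-3.000, -2.000], [3.000, 10.250]] (det J = -24.750).
Solving J·Δ = −F gives Δ = (-0.043, -0.061).
Then the next iterate is (p, q)₁ = (-0.543, 0.939).
Round to (-0.543, 0.939) and repeat: F = (0.00283, 0.00977), J = [[-3.258, -1.878], [3.15225, 9.68485]].
Δ = (0.002, -0.002), so (p, q)₂ = (-0.541, 0.937).

(-0.541, 0.937)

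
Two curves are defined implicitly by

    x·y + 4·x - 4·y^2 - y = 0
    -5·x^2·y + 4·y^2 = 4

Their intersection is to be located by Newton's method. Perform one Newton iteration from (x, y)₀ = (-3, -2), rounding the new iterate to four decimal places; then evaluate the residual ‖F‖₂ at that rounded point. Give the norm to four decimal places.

15.9211

At (-3, -2): F = (-20.0000, 102.0000).
Jacobian J = [[y + 4, x - 8·y - 1], [-10·x·y, -5·x^2 + 8·y]].
At the point, J = [[2.0000, 12.0000], [-60.0000, -61.0000]] (det J = 598.0000).
Solving J·Δ = −F gives Δ = (0.0067, 1.6656).
Then the next iterate is (x, y)₁ = (-2.9933, -0.3344).
Re-evaluating at (-2.9933, -0.3344): F = (-11.085134, 11.428154), so ‖F‖₂ = 15.9211.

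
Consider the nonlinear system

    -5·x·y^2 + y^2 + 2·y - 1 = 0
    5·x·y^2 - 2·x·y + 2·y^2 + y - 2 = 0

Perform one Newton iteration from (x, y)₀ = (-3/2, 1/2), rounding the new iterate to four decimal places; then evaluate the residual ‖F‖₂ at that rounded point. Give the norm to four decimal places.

376.4846

At (-3/2, 1/2): F = (2.1250, -1.3750).
Jacobian J = [[-5·y^2, -10·x·y + 2·y + 2], [5·y^2 - 2·y, 10·x·y - 2·x + 4·y + 1]].
At the point, J = [[-1.2500, 10.5000], [0.2500, -1.5000]] (det J = -0.7500).
Solving J·Δ = −F gives Δ = (15.0000, 1.5833).
Then the next iterate is (x, y)₁ = (13.5000, 2.0833).
Re-evaluating at (13.5000, 2.0833): F = (-285.452636, 245.473853), so ‖F‖₂ = 376.4846.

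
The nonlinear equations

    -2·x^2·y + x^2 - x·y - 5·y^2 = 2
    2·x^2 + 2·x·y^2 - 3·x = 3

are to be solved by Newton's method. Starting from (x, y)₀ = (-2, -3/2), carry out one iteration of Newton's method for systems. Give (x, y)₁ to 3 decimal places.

At (-2, -3/2): F = (-0.250, 2.000).
Jacobian J = [[-4·x·y + 2·x - y, -2·x^2 - x - 10·y], [4·x + 2·y^2 - 3, 4·x·y]].
At the point, J = [[-14.500, 9.000], [-6.500, 12.000]] (det J = -115.500).
Solving J·Δ = −F gives Δ = (-0.182, -0.265).
Then the next iterate is (x, y)₁ = (-2.182, -1.765).

(-2.182, -1.765)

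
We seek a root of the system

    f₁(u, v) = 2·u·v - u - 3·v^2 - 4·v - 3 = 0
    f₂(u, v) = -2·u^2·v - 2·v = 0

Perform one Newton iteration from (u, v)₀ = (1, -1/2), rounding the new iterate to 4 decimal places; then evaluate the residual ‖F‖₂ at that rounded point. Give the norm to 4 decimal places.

5.3331

At (1, -1/2): F = (-3.7500, 2.0000).
Jacobian J = [[2·v - 1, 2·u - 6·v - 4], [-4·u·v, -2·u^2 - 2]].
At the point, J = [[-2.0000, 1.0000], [2.0000, -4.0000]] (det J = 6.0000).
Solving J·Δ = −F gives Δ = (-2.1667, -0.5833).
Then the next iterate is (u, v)₁ = (-1.1667, -1.0833).
Re-evaluating at (-1.1667, -1.0833): F = (1.507056, 5.115752), so ‖F‖₂ = 5.3331.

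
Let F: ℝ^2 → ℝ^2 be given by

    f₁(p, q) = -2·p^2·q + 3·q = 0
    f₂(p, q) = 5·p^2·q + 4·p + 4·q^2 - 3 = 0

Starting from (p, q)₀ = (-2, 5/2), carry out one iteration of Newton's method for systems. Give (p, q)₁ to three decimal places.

(-1.684, 1.263)

At (-2, 5/2): F = (-12.500, 64.000).
Jacobian J = [[-4·p·q, -2·p^2 + 3], [10·p·q + 4, 5·p^2 + 8·q]].
At the point, J = [[20.000, -5.000], [-46.000, 40.000]] (det J = 570.000).
Solving J·Δ = −F gives Δ = (0.316, -1.237).
Then the next iterate is (p, q)₁ = (-1.684, 1.263).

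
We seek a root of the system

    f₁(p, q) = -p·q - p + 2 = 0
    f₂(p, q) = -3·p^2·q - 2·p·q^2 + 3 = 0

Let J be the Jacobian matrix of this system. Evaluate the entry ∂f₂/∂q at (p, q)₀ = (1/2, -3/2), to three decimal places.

2.250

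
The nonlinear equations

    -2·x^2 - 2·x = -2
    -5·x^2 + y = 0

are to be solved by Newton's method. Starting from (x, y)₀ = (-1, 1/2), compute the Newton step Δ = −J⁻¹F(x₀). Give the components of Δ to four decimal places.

At (-1, 1/2): F = (2.0000, -4.5000).
Jacobian J = [[-4·x - 2, 0], [-10·x, 1]].
At the point, J = [[2.0000, 0.0000], [10.0000, 1.0000]] (det J = 2.0000).
Solving J·Δ = −F gives Δ = (-1.0000, 14.5000).

(-1.0000, 14.5000)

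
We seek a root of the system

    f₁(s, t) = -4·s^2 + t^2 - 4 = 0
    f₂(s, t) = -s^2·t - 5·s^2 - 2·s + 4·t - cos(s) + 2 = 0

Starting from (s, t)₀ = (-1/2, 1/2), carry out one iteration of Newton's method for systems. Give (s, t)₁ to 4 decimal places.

(1.2163, -1.6151)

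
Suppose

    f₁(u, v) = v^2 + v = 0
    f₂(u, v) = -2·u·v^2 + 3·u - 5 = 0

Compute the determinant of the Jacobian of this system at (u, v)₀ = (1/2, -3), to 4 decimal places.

J = [[0, 2·v + 1], [-2·v^2 + 3, -4·u·v]].
At the point, J = [[0.0000, -5.0000], [-15.0000, 6.0000]].
det J = -75.0000.

-75.0000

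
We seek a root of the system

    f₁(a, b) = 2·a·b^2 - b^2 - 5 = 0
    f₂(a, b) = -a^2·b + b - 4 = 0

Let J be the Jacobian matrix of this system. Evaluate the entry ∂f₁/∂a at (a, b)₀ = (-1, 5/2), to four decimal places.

12.5000

∂f₁/∂a = 2·b^2.
At (-1, 5/2) this is 12.5000.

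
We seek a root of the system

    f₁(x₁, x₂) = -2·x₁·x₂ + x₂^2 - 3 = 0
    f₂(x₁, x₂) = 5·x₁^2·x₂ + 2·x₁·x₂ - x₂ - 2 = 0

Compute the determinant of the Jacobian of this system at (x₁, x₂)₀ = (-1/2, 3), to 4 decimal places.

67.5000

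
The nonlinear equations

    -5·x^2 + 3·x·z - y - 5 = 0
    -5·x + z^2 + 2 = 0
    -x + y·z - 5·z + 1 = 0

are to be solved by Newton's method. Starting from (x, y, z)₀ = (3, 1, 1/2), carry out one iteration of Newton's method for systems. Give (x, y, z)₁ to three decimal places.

(1.363, 42.235, 5.064)

At (3, 1, 1/2): F = (-46.500, -12.750, -4.000).
Jacobian J = [[-10·x + 3·z, -1, 3·x], [-5, 0, 2·z], [-1, z, y - 5]].
At the point, J = [[-28.500, -1.000, 9.000], [-5.000, 0.000, 1.000], [-1.000, 0.500, -4.000]] (det J = 12.750).
Solving J·Δ = −F gives Δ = (-1.637, 41.235, 4.564).
Then the next iterate is (x, y, z)₁ = (1.363, 42.235, 5.064).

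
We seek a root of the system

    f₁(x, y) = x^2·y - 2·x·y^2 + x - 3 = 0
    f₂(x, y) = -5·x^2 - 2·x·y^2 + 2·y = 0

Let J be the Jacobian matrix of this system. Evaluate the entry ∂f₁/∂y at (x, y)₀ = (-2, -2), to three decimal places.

-12.000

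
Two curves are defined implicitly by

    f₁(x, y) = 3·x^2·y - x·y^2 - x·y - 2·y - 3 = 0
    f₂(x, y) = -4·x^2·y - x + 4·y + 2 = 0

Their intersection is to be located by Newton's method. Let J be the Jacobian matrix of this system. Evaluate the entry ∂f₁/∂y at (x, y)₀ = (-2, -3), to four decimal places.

∂f₁/∂y = 3·x^2 - 2·x·y - x - 2.
At (-2, -3) this is 0.0000.

0.0000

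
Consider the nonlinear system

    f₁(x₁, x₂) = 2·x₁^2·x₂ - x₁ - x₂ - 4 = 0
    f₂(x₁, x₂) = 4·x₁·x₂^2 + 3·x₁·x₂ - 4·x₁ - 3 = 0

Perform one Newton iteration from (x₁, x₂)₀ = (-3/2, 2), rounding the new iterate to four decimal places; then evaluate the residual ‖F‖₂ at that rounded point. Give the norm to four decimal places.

7.2117

At (-3/2, 2): F = (4.5000, -30.0000).
Jacobian J = [[4·x₁·x₂ - 1, 2·x₁^2 - 1], [4·x₂^2 + 3·x₂ - 4, 8·x₁·x₂ + 3·x₁]].
At the point, J = [[-13.0000, 3.5000], [18.0000, -28.5000]] (det J = 307.5000).
Solving J·Δ = −F gives Δ = (0.0756, -1.0049).
Then the next iterate is (x₁, x₂)₁ = (-1.4244, 0.9951).
Re-evaluating at (-1.4244, 0.9951): F = (0.467247, -7.196562), so ‖F‖₂ = 7.2117.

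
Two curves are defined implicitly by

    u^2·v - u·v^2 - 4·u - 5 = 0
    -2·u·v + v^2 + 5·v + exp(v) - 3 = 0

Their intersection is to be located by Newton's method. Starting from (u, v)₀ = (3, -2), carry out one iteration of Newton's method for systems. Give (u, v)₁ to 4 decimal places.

(-9.2466, -11.4253)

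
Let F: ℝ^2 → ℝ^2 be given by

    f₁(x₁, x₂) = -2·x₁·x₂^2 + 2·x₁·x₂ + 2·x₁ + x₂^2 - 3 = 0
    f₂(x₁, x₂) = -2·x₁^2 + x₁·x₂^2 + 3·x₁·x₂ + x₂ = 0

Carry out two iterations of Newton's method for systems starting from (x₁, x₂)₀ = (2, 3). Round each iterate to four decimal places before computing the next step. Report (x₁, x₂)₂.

(2.5564, -0.3681)

At (2, 3): F = (-14.0000, 31.0000).
Jacobian J = [[-2·x₂^2 + 2·x₂ + 2, -4·x₁·x₂ + 2·x₁ + 2·x₂], [-4·x₁ + x₂^2 + 3·x₂, 2·x₁·x₂ + 3·x₁ + 1]].
At the point, J = [[-10.0000, -14.0000], [10.0000, 19.0000]] (det J = -50.0000).
Solving J·Δ = −F gives Δ = (3.3600, -3.4000).
Then the next iterate is (x₁, x₂)₁ = (5.3600, -0.4000).
Round to (5.3600, -0.4000) and repeat: F = (1.8768, -63.4336), J = [[0.8800, 18.4960], [-22.4800, 12.7920]].
Δ = (-2.8036, 0.0319), so (x₁, x₂)₂ = (2.5564, -0.3681).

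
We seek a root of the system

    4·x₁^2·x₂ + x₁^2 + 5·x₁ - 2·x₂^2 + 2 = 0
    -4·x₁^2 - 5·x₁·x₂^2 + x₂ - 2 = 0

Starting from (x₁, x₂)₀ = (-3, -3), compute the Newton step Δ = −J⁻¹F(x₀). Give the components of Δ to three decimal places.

(1.329, 0.743)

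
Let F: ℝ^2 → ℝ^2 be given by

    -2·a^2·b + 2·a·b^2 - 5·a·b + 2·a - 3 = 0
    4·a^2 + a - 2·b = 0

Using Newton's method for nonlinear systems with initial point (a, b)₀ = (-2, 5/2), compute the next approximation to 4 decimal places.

At (-2, 5/2): F = (-27.0000, 9.0000).
Jacobian J = [[-4·a·b + 2·b^2 - 5·b + 2, -2·a^2 + 4·a·b - 5·a], [8·a + 1, -2]].
At the point, J = [[22.0000, -18.0000], [-15.0000, -2.0000]] (det J = -314.0000).
Solving J·Δ = −F gives Δ = (0.6879, -0.6592).
Then the next iterate is (a, b)₁ = (-1.3121, 1.8408).

(-1.3121, 1.8408)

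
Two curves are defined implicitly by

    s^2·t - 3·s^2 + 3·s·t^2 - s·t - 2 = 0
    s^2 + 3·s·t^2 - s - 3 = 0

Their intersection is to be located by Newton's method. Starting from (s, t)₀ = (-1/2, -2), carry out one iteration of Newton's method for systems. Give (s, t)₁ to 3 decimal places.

(-0.375, -0.833)

At (-1/2, -2): F = (-10.250, -8.250).
Jacobian J = [[2·s·t - 6·s + 3·t^2 - t, s^2 + 6·s·t - s], [2·s + 3·t^2 - 1, 6·s·t]].
At the point, J = [[19.000, 6.750], [10.000, 6.000]] (det J = 46.500).
Solving J·Δ = −F gives Δ = (0.125, 1.167).
Then the next iterate is (s, t)₁ = (-0.375, -0.833).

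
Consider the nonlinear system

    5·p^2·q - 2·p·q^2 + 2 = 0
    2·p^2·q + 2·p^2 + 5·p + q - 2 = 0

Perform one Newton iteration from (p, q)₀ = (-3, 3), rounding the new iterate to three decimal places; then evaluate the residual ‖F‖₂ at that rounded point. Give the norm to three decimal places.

At (-3, 3): F = (191.000, 58.000).
Jacobian J = [[10·p·q - 2·q^2, 5·p^2 - 4·p·q], [4·p·q + 4·p + 5, 2·p^2 + 1]].
At the point, J = [[-108.000, 81.000], [-43.000, 19.000]] (det J = 1431.000).
Solving J·Δ = −F gives Δ = (0.747, -1.362).
Then the next iterate is (p, q)₁ = (-2.253, 1.638).
Re-evaluating at (-2.253, 1.638): F = (55.66231, 15.15402), so ‖F‖₂ = 57.688.

57.688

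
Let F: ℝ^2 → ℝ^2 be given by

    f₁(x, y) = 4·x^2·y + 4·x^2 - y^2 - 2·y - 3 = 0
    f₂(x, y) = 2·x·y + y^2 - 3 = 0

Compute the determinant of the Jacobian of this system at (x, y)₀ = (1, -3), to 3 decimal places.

112.000

J = [[8·x·y + 8·x, 4·x^2 - 2·y - 2], [2·y, 2·x + 2·y]].
At the point, J = [[-16.000, 8.000], [-6.000, -4.000]].
det J = 112.000.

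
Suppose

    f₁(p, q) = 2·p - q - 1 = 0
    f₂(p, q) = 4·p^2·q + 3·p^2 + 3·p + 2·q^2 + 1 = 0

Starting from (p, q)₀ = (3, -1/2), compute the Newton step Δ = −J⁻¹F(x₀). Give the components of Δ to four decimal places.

(-2.6818, 0.1364)

At (3, -1/2): F = (5.5000, 19.5000).
Jacobian J = [[2, -1], [8·p·q + 6·p + 3, 4·p^2 + 4·q]].
At the point, J = [[2.0000, -1.0000], [9.0000, 34.0000]] (det J = 77.0000).
Solving J·Δ = −F gives Δ = (-2.6818, 0.1364).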